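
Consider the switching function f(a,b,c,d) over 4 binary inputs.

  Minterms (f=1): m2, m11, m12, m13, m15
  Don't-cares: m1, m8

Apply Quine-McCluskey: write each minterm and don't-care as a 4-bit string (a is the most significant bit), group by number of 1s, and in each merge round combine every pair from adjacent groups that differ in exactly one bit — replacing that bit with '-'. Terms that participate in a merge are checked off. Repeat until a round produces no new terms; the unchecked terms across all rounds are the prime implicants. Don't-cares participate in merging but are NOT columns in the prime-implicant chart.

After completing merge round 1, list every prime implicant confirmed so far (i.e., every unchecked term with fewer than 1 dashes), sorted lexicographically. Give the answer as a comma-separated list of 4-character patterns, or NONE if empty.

size-2^0 implicants → 0001  0010  1000(✓)  1011(✓)  1100(✓)  1101(✓)  1111(✓)
size-2^1 implicants → 1-00  1-11  11-1  110-
Unchecked terms (primes): 0001, 0010, 1-00, 1-11, 11-1, 110-

0001, 0010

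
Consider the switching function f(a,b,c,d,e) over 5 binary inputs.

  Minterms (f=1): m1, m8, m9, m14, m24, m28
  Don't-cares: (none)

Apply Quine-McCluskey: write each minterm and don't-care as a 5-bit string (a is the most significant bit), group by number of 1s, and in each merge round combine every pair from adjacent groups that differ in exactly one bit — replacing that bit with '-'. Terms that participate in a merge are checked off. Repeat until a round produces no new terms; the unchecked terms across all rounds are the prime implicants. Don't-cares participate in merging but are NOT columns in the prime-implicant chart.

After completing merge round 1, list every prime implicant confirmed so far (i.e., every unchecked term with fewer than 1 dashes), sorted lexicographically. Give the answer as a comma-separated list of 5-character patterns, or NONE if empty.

Round 0: 00001✓ 01000✓ 01001✓ 01110 11000✓ 11100✓
Round 1: -1000 0-001 0100- 11-00
PIs = {-1000, 0-001, 0100-, 01110, 11-00}

01110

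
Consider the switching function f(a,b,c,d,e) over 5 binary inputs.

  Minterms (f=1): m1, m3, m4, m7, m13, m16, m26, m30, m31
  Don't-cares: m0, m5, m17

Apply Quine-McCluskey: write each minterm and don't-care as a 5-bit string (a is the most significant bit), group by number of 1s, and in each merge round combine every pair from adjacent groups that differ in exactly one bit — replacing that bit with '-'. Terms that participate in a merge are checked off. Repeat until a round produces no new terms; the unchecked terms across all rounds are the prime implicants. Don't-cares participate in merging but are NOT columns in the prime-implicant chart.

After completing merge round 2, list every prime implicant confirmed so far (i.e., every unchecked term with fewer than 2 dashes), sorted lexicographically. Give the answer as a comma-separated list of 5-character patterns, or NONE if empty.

0-101, 11-10, 1111-

Round 0: 00000✓ 00001✓ 00011✓ 00100✓ 00101✓ 00111✓ 01101✓ 10000✓ 10001✓ 11010✓ 11110✓ 11111✓
Round 1: -0000✓ -0001✓ 0-101 00-00✓ 00-01✓ 00-11✓ 000-1✓ 0000-✓ 001-1✓ 0010-✓ 1000-✓ 11-10 1111-
Round 2: -000- 00--1 00-0-
PIs = {-000-, 0-101, 00--1, 00-0-, 11-10, 1111-}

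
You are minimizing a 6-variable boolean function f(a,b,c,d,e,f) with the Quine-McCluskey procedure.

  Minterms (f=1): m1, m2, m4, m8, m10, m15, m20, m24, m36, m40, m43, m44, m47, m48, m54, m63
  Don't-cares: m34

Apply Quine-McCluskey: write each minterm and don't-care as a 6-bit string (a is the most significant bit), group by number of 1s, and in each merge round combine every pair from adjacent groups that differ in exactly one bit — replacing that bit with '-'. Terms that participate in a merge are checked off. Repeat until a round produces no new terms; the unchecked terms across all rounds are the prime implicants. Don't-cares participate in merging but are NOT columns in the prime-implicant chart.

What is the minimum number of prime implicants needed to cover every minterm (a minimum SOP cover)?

11

Round 0: 000001 000010✓ 000100✓ 001000✓ 001010✓ 001111✓ 010100✓ 011000✓ 100010✓ 100100✓ 101000✓ 101011✓ 101100✓ 101111✓ 110000 110110 111111✓
Round 1: -00010 -00100 -01000 -01111 0-0100 0-1000 00-010 0010-0 1-1111 10-100 101-00 101-11
PIs = {-00010, -00100, -01000, -01111, 0-0100, 0-1000, 00-010, 000001, 0010-0, 1-1111, 10-100, 101-00, 101-11, 110000, 110110}
Coverage chart:
  m1: 000001 ←essential
  m2: -00010,00-010
  m4: -00100,0-0100
  m8: -01000,0-1000,0010-0
  m10: 00-010,0010-0
  m15: -01111 ←essential
  m20: 0-0100 ←essential
  m24: 0-1000 ←essential
  m36: -00100,10-100
  m40: -01000,101-00
  m43: 101-11 ←essential
  m44: 10-100,101-00
  m47: -01111,1-1111,101-11
  m48: 110000 ←essential
  m54: 110110 ←essential
  m63: 1-1111 ←essential
Essential: -01111, 0-0100, 0-1000, 000001, 1-1111, 101-11, 110000, 110110
Petrick residual → -00100, 00-010, 101-00
Min cover (11 terms): b'c'de'f' + b'cdef + a'c'de'f' + a'cd'e'f' + a'b'd'ef' + a'b'c'd'e'f + acdef + ab'ce'f' + ab'cef + abc'd'e'f' + abc'def'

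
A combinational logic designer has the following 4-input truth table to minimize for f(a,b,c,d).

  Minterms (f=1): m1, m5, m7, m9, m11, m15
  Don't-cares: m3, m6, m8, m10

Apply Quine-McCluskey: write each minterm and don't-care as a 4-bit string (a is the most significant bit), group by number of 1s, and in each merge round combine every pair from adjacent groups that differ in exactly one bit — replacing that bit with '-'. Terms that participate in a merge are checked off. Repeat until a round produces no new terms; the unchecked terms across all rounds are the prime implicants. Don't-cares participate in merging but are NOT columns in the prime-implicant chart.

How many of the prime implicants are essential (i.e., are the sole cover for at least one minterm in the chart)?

size-2^0 implicants → 0001(✓)  0011(✓)  0101(✓)  0110(✓)  0111(✓)  1000(✓)  1001(✓)  1010(✓)  1011(✓)  1111(✓)
size-2^1 implicants → -001(✓)  -011(✓)  -111(✓)  0-01(✓)  0-11(✓)  00-1(✓)  01-1(✓)  011-  1-11(✓)  10-0(✓)  10-1(✓)  100-(✓)  101-(✓)
size-2^2 implicants → --11  -0-1  0--1  10--
Unchecked terms (primes): --11, -0-1, 0--1, 011-, 10--
Minterm coverage:
  m1 ⊆ -0-1,0--1
  m5 ⊆ 0--1 [E]
  m7 ⊆ --11,0--1,011-
  m9 ⊆ -0-1,10--
  m11 ⊆ --11,-0-1,10--
  m15 ⊆ --11 [E]
E = {--11, 0--1}

2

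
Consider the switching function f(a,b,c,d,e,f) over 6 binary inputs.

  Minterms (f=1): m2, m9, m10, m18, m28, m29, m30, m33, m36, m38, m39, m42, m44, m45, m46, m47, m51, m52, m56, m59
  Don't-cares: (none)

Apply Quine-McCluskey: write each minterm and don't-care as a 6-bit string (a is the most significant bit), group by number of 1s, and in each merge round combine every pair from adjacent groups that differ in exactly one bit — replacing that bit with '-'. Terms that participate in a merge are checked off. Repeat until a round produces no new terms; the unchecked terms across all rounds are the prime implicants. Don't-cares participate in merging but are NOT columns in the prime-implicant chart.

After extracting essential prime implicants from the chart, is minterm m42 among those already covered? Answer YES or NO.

NO

Round 0: 000010✓ 001001 001010✓ 010010✓ 011100✓ 011101✓ 011110✓ 100001 100100✓ 100110✓ 100111✓ 101010✓ 101100✓ 101101✓ 101110✓ 101111✓ 110011✓ 110100✓ 111000 111011✓
Round 1: -01010 0-0010 00-010 0111-0 01110- 1-0100 10-100✓ 10-110✓ 10-111✓ 1001-0✓ 10011-✓ 101-10 1011-0✓ 1011-1✓ 10110-✓ 10111-✓ 11-011
Round 2: 10-1-0 10-11- 1011--
PIs = {-01010, 0-0010, 00-010, 001001, 0111-0, 01110-, 1-0100, 10-1-0, 10-11-, 100001, 101-10, 1011--, 11-011, 111000}
Coverage chart:
  m2: 0-0010,00-010
  m9: 001001 ←essential
  m10: -01010,00-010
  m18: 0-0010 ←essential
  m28: 0111-0,01110-
  m29: 01110- ←essential
  m30: 0111-0 ←essential
  m33: 100001 ←essential
  m36: 1-0100,10-1-0
  m38: 10-1-0,10-11-
  m39: 10-11- ←essential
  m42: -01010,101-10
  m44: 10-1-0,1011--
  m45: 1011-- ←essential
  m46: 10-1-0,10-11-,101-10,1011--
  m47: 10-11-,1011--
  m51: 11-011 ←essential
  m52: 1-0100 ←essential
  m56: 111000 ←essential
  m59: 11-011 ←essential
Essential: 0-0010, 001001, 0111-0, 01110-, 1-0100, 10-11-, 100001, 1011--, 11-011, 111000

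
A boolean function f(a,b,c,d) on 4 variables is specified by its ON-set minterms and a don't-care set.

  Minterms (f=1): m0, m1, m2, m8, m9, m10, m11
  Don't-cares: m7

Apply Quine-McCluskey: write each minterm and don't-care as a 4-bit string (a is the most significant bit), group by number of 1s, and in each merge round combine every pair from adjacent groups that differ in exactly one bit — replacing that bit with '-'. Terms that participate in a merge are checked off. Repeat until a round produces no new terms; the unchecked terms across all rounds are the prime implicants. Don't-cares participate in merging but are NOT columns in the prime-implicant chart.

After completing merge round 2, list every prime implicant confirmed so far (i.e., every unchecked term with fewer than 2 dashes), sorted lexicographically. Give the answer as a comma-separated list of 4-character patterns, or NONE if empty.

[col 0] 0000*, 0001*, 0010*, 0111, 1000*, 1001*, 1010*, 1011*
[col 1] -000*, -001*, -010*, 00-0*, 000-*, 10-0*, 10-1*, 100-*, 101-*
[col 2] -0-0, -00-, 10--
Prime implicants: -0-0, -00-, 0111, 10--

0111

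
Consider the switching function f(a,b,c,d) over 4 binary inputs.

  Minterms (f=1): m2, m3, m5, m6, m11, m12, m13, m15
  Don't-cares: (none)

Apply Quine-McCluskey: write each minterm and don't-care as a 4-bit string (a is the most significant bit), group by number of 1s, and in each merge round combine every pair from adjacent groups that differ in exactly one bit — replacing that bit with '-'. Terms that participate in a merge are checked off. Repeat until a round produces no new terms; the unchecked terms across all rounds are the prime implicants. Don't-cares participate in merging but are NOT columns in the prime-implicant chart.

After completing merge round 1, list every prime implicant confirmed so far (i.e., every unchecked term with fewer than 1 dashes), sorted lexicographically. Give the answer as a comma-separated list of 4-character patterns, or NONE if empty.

NONE

Round 0: 0010✓ 0011✓ 0101✓ 0110✓ 1011✓ 1100✓ 1101✓ 1111✓
Round 1: -011 -101 0-10 001- 1-11 11-1 110-
PIs = {-011, -101, 0-10, 001-, 1-11, 11-1, 110-}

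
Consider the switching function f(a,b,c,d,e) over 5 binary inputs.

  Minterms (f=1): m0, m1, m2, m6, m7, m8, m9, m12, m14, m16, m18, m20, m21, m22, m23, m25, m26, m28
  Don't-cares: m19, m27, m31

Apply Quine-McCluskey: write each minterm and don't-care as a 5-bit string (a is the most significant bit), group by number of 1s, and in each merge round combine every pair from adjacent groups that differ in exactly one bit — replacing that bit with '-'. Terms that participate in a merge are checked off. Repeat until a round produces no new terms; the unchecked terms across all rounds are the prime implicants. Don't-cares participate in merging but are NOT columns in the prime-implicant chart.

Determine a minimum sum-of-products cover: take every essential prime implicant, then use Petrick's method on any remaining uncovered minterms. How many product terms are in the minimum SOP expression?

Round 0: 00000✓ 00001✓ 00010✓ 00110✓ 00111✓ 01000✓ 01001✓ 01100✓ 01110✓ 10000✓ 10010✓ 10011✓ 10100✓ 10101✓ 10110✓ 10111✓ 11001✓ 11010✓ 11011✓ 11100✓ 11111✓
Round 1: -0000✓ -0010✓ -0110✓ -0111✓ -1001 -1100 0-000✓ 0-001✓ 0-110 00-10✓ 000-0✓ 0000-✓ 0011-✓ 01-00 0100-✓ 011-0 1-010✓ 1-011✓ 1-100 1-111✓ 10-00✓ 10-10✓ 10-11✓ 100-0✓ 1001-✓ 101-0✓ 101-1✓ 1010-✓ 1011-✓ 11-11✓ 110-1 1101-✓
Round 2: -0-10 -00-0 -011- 0-00- 1--11 1-01- 10--0 10-1- 101--
PIs = {-0-10, -00-0, -011-, -1001, -1100, 0-00-, 0-110, 01-00, 011-0, 1--11, 1-01-, 1-100, 10--0, 10-1-, 101--, 110-1}
Coverage chart:
  m0: -00-0,0-00-
  m1: 0-00- ←essential
  m2: -0-10,-00-0
  m6: -0-10,-011-,0-110
  m7: -011- ←essential
  m8: 0-00-,01-00
  m9: -1001,0-00-
  m12: -1100,01-00,011-0
  m14: 0-110,011-0
  m16: -00-0,10--0
  m18: -0-10,-00-0,1-01-,10--0,10-1-
  m20: 1-100,10--0,101--
  m21: 101-- ←essential
  m22: -0-10,-011-,10--0,10-1-,101--
  m23: -011-,1--11,10-1-,101--
  m25: -1001,110-1
  m26: 1-01- ←essential
  m28: -1100,1-100
Essential: -011-, 0-00-, 1-01-, 101--
Petrick residual → -00-0, -1001, -1100, 0-110
Min cover (8 terms): b'c'e' + b'cd + bc'd'e + bcd'e' + a'c'd' + a'cde' + ac'd + ab'c

8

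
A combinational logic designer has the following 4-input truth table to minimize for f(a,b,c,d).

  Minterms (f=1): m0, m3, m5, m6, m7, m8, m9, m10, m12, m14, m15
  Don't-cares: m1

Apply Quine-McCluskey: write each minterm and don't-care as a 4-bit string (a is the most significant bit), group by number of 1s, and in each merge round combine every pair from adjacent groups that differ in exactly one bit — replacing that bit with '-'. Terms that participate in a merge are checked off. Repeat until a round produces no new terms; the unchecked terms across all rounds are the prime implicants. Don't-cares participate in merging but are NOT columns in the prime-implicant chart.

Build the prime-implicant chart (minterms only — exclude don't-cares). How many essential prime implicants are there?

4

[col 0] 0000*, 0001*, 0011*, 0101*, 0110*, 0111*, 1000*, 1001*, 1010*, 1100*, 1110*, 1111*
[col 1] -000*, -001*, -110*, -111*, 0-01*, 0-11*, 00-1*, 000-*, 01-1*, 011-*, 1-00*, 1-10*, 10-0*, 100-*, 11-0*, 111-*
[col 2] -00-, -11-, 0--1, 1--0
Prime implicants: -00-, -11-, 0--1, 1--0
PI chart (minterm → PIs covering it):
  0 | -00-  (sole → essential)
  3 | 0--1  (sole → essential)
  5 | 0--1  (sole → essential)
  6 | -11-  (sole → essential)
  7 | -11-,0--1
  8 | -00-,1--0
  9 | -00-  (sole → essential)
  10 | 1--0  (sole → essential)
  12 | 1--0  (sole → essential)
  14 | -11-,1--0
  15 | -11-  (sole → essential)
Essential prime implicants: -00-, -11-, 0--1, 1--0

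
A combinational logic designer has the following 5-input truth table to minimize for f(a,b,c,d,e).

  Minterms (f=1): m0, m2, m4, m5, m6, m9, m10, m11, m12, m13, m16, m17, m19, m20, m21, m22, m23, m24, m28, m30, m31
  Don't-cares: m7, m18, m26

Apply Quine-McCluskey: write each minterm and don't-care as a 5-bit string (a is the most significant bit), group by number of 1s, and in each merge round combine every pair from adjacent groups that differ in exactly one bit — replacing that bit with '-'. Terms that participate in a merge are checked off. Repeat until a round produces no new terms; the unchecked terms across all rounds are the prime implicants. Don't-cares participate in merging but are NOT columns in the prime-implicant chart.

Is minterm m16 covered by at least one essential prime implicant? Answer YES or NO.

YES

size-2^0 implicants → 00000(✓)  00010(✓)  00100(✓)  00101(✓)  00110(✓)  00111(✓)  01001(✓)  01010(✓)  01011(✓)  01100(✓)  01101(✓)  10000(✓)  10001(✓)  10010(✓)  10011(✓)  10100(✓)  10101(✓)  10110(✓)  10111(✓)  11000(✓)  11010(✓)  11100(✓)  11110(✓)  11111(✓)
size-2^1 implicants → -0000(✓)  -0010(✓)  -0100(✓)  -0101(✓)  -0110(✓)  -0111(✓)  -1010(✓)  -1100(✓)  0-010(✓)  0-100(✓)  0-101(✓)  00-00(✓)  00-10(✓)  000-0(✓)  001-0(✓)  001-1(✓)  0010-(✓)  0011-(✓)  01-01  010-1  0101-  0110-(✓)  1-000(✓)  1-010(✓)  1-100(✓)  1-110(✓)  1-111(✓)  10-00(✓)  10-01(✓)  10-10(✓)  10-11(✓)  100-0(✓)  100-1(✓)  1000-(✓)  1001-(✓)  101-0(✓)  101-1(✓)  1010-(✓)  1011-(✓)  11-00(✓)  11-10(✓)  110-0(✓)  111-0(✓)  1111-(✓)
size-2^2 implicants → --010  --100  -0-00(✓)  -0-10(✓)  -00-0(✓)  -01-0(✓)  -01-1(✓)  -010-(✓)  -011-(✓)  0-10-  00--0(✓)  001--(✓)  1--00(✓)  1--10(✓)  1-0-0(✓)  1-1-0(✓)  1-11-  10--0(✓)  10--1(✓)  10-0-(✓)  10-1-(✓)  100--(✓)  101--(✓)  11--0(✓)
size-2^3 implicants → -0--0  -01--  1---0  10---
Unchecked terms (primes): --010, --100, -0--0, -01--, 0-10-, 01-01, 010-1, 0101-, 1---0, 1-11-, 10---
Minterm coverage:
  m0 ⊆ -0--0 [E]
  m2 ⊆ --010,-0--0
  m4 ⊆ --100,-0--0,-01--,0-10-
  m5 ⊆ -01--,0-10-
  m6 ⊆ -0--0,-01--
  m9 ⊆ 01-01,010-1
  m10 ⊆ --010,0101-
  m11 ⊆ 010-1,0101-
  m12 ⊆ --100,0-10-
  m13 ⊆ 0-10-,01-01
  m16 ⊆ -0--0,1---0,10---
  m17 ⊆ 10--- [E]
  m19 ⊆ 10--- [E]
  m20 ⊆ --100,-0--0,-01--,1---0,10---
  m21 ⊆ -01--,10---
  m22 ⊆ -0--0,-01--,1---0,1-11-,10---
  m23 ⊆ -01--,1-11-,10---
  m24 ⊆ 1---0 [E]
  m28 ⊆ --100,1---0
  m30 ⊆ 1---0,1-11-
  m31 ⊆ 1-11- [E]
E = {-0--0, 1---0, 1-11-, 10---}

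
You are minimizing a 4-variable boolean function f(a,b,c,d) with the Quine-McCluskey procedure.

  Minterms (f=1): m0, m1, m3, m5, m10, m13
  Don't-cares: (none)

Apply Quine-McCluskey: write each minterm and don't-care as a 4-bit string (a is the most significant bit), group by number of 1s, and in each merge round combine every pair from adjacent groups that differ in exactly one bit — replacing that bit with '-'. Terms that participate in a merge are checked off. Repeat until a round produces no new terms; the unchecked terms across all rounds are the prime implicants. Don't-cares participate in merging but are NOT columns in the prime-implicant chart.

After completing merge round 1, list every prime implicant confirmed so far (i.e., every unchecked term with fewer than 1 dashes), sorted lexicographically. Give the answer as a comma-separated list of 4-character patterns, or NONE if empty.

1010

size-2^0 implicants → 0000(✓)  0001(✓)  0011(✓)  0101(✓)  1010  1101(✓)
size-2^1 implicants → -101  0-01  00-1  000-
Unchecked terms (primes): -101, 0-01, 00-1, 000-, 1010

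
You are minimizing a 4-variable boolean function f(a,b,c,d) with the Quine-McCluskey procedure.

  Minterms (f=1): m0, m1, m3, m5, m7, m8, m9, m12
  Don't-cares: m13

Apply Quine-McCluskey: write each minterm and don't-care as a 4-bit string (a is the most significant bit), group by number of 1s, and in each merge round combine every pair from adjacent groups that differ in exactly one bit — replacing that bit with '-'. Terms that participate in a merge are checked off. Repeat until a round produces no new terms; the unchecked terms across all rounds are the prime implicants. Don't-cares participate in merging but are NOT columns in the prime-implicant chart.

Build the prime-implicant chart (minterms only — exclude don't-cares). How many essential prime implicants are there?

3

size-2^0 implicants → 0000(✓)  0001(✓)  0011(✓)  0101(✓)  0111(✓)  1000(✓)  1001(✓)  1100(✓)  1101(✓)
size-2^1 implicants → -000(✓)  -001(✓)  -101(✓)  0-01(✓)  0-11(✓)  00-1(✓)  000-(✓)  01-1(✓)  1-00(✓)  1-01(✓)  100-(✓)  110-(✓)
size-2^2 implicants → --01  -00-  0--1  1-0-
Unchecked terms (primes): --01, -00-, 0--1, 1-0-
Minterm coverage:
  m0 ⊆ -00- [E]
  m1 ⊆ --01,-00-,0--1
  m3 ⊆ 0--1 [E]
  m5 ⊆ --01,0--1
  m7 ⊆ 0--1 [E]
  m8 ⊆ -00-,1-0-
  m9 ⊆ --01,-00-,1-0-
  m12 ⊆ 1-0- [E]
E = {-00-, 0--1, 1-0-}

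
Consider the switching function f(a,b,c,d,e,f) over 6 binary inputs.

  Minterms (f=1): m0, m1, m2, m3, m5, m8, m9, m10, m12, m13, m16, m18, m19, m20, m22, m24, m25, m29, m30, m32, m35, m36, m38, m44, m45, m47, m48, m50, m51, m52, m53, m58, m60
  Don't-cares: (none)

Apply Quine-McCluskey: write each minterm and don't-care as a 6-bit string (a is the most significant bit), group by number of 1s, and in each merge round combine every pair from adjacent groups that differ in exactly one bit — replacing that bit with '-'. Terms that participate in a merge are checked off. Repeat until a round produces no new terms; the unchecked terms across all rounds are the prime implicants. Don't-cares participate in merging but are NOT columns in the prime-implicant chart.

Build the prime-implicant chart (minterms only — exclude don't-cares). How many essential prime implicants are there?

10

size-2^0 implicants → 000000(✓)  000001(✓)  000010(✓)  000011(✓)  000101(✓)  001000(✓)  001001(✓)  001010(✓)  001100(✓)  001101(✓)  010000(✓)  010010(✓)  010011(✓)  010100(✓)  010110(✓)  011000(✓)  011001(✓)  011101(✓)  011110(✓)  100000(✓)  100011(✓)  100100(✓)  100110(✓)  101100(✓)  101101(✓)  101111(✓)  110000(✓)  110010(✓)  110011(✓)  110100(✓)  110101(✓)  111010(✓)  111100(✓)
size-2^1 implicants → -00000(✓)  -00011(✓)  -01100(✓)  -01101(✓)  -10000(✓)  -10010(✓)  -10011(✓)  -10100(✓)  0-0000(✓)  0-0010(✓)  0-0011(✓)  0-1000(✓)  0-1001(✓)  0-1101(✓)  00-000(✓)  00-001(✓)  00-010(✓)  00-101(✓)  000-01(✓)  0000-0(✓)  0000-1(✓)  00000-(✓)  00001-(✓)  001-00(✓)  001-01(✓)  0010-0(✓)  00100-(✓)  00110-(✓)  01-000(✓)  01-110  010-00(✓)  010-10(✓)  0100-0(✓)  01001-(✓)  0101-0(✓)  011-01(✓)  01100-(✓)  1-0000(✓)  1-0011(✓)  1-0100(✓)  1-1100(✓)  10-100(✓)  100-00(✓)  1001-0  1011-1  10110-(✓)  11-010  11-100(✓)  110-00(✓)  1100-0(✓)  11001-(✓)  11010-
size-2^2 implicants → --0000  --0011  -0110-  -10-00  -100-0  -1001-  0--000  0-00-0  0-001-  0-1-01  0-100-  00--01  00-0-0  00-00-  0000--  001-0-  010--0  1--100  1-0-00
Unchecked terms (primes): --0000, --0011, -0110-, -10-00, -100-0, -1001-, 0--000, 0-00-0, 0-001-, 0-1-01, 0-100-, 00--01, 00-0-0, 00-00-, 0000--, 001-0-, 01-110, 010--0, 1--100, 1-0-00, 1001-0, 1011-1, 11-010, 11010-
Minterm coverage:
  m0 ⊆ --0000,0--000,0-00-0,00-0-0,00-00-,0000--
  m1 ⊆ 00--01,00-00-,0000--
  m2 ⊆ 0-00-0,0-001-,00-0-0,0000--
  m3 ⊆ --0011,0-001-,0000--
  m5 ⊆ 00--01 [E]
  m8 ⊆ 0--000,0-100-,00-0-0,00-00-,001-0-
  m9 ⊆ 0-1-01,0-100-,00--01,00-00-,001-0-
  m10 ⊆ 00-0-0 [E]
  m12 ⊆ -0110-,001-0-
  m13 ⊆ -0110-,0-1-01,00--01,001-0-
  m16 ⊆ --0000,-10-00,-100-0,0--000,0-00-0,010--0
  m18 ⊆ -100-0,-1001-,0-00-0,0-001-,010--0
  m19 ⊆ --0011,-1001-,0-001-
  m20 ⊆ -10-00,010--0
  m22 ⊆ 01-110,010--0
  m24 ⊆ 0--000,0-100-
  m25 ⊆ 0-1-01,0-100-
  m29 ⊆ 0-1-01 [E]
  m30 ⊆ 01-110 [E]
  m32 ⊆ --0000,1-0-00
  m35 ⊆ --0011 [E]
  m36 ⊆ 1--100,1-0-00,1001-0
  m38 ⊆ 1001-0 [E]
  m44 ⊆ -0110-,1--100
  m45 ⊆ -0110-,1011-1
  m47 ⊆ 1011-1 [E]
  m48 ⊆ --0000,-10-00,-100-0,1-0-00
  m50 ⊆ -100-0,-1001-,11-010
  m51 ⊆ --0011,-1001-
  m52 ⊆ -10-00,1--100,1-0-00,11010-
  m53 ⊆ 11010- [E]
  m58 ⊆ 11-010 [E]
  m60 ⊆ 1--100 [E]
E = {--0011, 0-1-01, 00--01, 00-0-0, 01-110, 1--100, 1001-0, 1011-1, 11-010, 11010-}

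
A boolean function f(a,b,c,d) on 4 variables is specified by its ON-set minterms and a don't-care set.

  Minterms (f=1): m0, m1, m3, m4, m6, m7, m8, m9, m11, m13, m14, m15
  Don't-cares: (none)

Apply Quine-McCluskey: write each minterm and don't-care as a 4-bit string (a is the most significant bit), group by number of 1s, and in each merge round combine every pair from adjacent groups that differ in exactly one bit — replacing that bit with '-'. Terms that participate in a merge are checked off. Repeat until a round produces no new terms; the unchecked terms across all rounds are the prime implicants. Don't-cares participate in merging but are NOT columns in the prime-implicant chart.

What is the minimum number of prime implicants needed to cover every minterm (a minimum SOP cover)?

size-2^0 implicants → 0000(✓)  0001(✓)  0011(✓)  0100(✓)  0110(✓)  0111(✓)  1000(✓)  1001(✓)  1011(✓)  1101(✓)  1110(✓)  1111(✓)
size-2^1 implicants → -000(✓)  -001(✓)  -011(✓)  -110(✓)  -111(✓)  0-00  0-11(✓)  00-1(✓)  000-(✓)  01-0  011-(✓)  1-01(✓)  1-11(✓)  10-1(✓)  100-(✓)  11-1(✓)  111-(✓)
size-2^2 implicants → --11  -0-1  -00-  -11-  1--1
Unchecked terms (primes): --11, -0-1, -00-, -11-, 0-00, 01-0, 1--1
Minterm coverage:
  m0 ⊆ -00-,0-00
  m1 ⊆ -0-1,-00-
  m3 ⊆ --11,-0-1
  m4 ⊆ 0-00,01-0
  m6 ⊆ -11-,01-0
  m7 ⊆ --11,-11-
  m8 ⊆ -00- [E]
  m9 ⊆ -0-1,-00-,1--1
  m11 ⊆ --11,-0-1,1--1
  m13 ⊆ 1--1 [E]
  m14 ⊆ -11- [E]
  m15 ⊆ --11,-11-,1--1
E = {-00-, -11-, 1--1}
Petrick residual → --11, 0-00
Cover = cd + b'c' + bc + a'c'd' + ad  |cover|=5

5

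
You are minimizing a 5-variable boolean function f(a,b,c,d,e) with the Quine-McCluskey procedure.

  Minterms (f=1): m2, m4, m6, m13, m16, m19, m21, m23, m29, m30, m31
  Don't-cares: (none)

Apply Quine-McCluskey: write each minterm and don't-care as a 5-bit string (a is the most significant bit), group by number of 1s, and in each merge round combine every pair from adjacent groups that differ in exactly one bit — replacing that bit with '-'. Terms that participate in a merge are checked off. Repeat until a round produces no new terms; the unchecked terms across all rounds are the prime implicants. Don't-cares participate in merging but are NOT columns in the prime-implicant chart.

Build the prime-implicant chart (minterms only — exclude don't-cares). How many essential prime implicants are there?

size-2^0 implicants → 00010(✓)  00100(✓)  00110(✓)  01101(✓)  10000  10011(✓)  10101(✓)  10111(✓)  11101(✓)  11110(✓)  11111(✓)
size-2^1 implicants → -1101  00-10  001-0  1-101(✓)  1-111(✓)  10-11  101-1(✓)  111-1(✓)  1111-
size-2^2 implicants → 1-1-1
Unchecked terms (primes): -1101, 00-10, 001-0, 1-1-1, 10-11, 10000, 1111-
Minterm coverage:
  m2 ⊆ 00-10 [E]
  m4 ⊆ 001-0 [E]
  m6 ⊆ 00-10,001-0
  m13 ⊆ -1101 [E]
  m16 ⊆ 10000 [E]
  m19 ⊆ 10-11 [E]
  m21 ⊆ 1-1-1 [E]
  m23 ⊆ 1-1-1,10-11
  m29 ⊆ -1101,1-1-1
  m30 ⊆ 1111- [E]
  m31 ⊆ 1-1-1,1111-
E = {-1101, 00-10, 001-0, 1-1-1, 10-11, 10000, 1111-}

7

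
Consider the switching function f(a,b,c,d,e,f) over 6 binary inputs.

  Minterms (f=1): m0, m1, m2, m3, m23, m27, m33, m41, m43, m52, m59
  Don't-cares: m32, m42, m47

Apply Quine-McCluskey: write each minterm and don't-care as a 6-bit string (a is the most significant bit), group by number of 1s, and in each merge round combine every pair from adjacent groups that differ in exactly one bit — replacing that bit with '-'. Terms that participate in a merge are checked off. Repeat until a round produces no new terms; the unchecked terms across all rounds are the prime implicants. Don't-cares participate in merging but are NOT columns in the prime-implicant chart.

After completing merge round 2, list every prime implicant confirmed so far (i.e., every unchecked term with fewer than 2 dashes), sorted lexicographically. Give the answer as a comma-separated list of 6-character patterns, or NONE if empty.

-11011, 010111, 1-1011, 10-001, 101-11, 1010-1, 10101-, 110100

[col 0] 000000*, 000001*, 000010*, 000011*, 010111, 011011*, 100000*, 100001*, 101001*, 101010*, 101011*, 101111*, 110100, 111011*
[col 1] -00000*, -00001*, -11011, 0000-0*, 0000-1*, 00000-*, 00001-*, 1-1011, 10-001, 10000-*, 101-11, 1010-1, 10101-
[col 2] -0000-, 0000--
Prime implicants: -0000-, -11011, 0000--, 010111, 1-1011, 10-001, 101-11, 1010-1, 10101-, 110100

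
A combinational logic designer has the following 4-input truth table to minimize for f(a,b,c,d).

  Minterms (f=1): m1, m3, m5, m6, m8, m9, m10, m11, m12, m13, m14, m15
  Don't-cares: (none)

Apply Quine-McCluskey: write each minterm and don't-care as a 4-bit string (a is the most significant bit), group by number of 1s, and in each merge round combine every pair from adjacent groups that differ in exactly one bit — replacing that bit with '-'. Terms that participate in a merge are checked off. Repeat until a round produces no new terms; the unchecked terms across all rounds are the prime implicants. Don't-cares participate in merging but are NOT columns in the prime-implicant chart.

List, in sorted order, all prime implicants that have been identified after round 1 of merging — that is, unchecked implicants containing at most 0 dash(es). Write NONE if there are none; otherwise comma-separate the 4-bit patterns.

NONE

[col 0] 0001*, 0011*, 0101*, 0110*, 1000*, 1001*, 1010*, 1011*, 1100*, 1101*, 1110*, 1111*
[col 1] -001*, -011*, -101*, -110, 0-01*, 00-1*, 1-00*, 1-01*, 1-10*, 1-11*, 10-0*, 10-1*, 100-*, 101-*, 11-0*, 11-1*, 110-*, 111-*
[col 2] --01, -0-1, 1--0*, 1--1*, 1-0-*, 1-1-*, 10--*, 11--*
[col 3] 1---
Prime implicants: --01, -0-1, -110, 1---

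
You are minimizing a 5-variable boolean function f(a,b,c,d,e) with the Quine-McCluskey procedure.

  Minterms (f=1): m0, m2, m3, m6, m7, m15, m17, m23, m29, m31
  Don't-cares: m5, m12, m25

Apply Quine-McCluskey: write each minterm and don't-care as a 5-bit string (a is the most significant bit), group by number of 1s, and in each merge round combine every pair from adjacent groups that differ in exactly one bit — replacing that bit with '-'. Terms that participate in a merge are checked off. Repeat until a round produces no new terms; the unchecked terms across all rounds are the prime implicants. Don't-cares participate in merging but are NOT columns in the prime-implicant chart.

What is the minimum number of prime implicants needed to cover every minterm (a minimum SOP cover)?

[col 0] 00000*, 00010*, 00011*, 00101*, 00110*, 00111*, 01100, 01111*, 10001*, 10111*, 11001*, 11101*, 11111*
[col 1] -0111*, -1111*, 0-111*, 00-10*, 00-11*, 000-0, 0001-*, 001-1, 0011-*, 1-001, 1-111*, 11-01, 111-1
[col 2] --111, 00-1-
Prime implicants: --111, 00-1-, 000-0, 001-1, 01100, 1-001, 11-01, 111-1
PI chart (minterm → PIs covering it):
  0 | 000-0  (sole → essential)
  2 | 00-1-,000-0
  3 | 00-1-  (sole → essential)
  6 | 00-1-  (sole → essential)
  7 | --111,00-1-,001-1
  15 | --111  (sole → essential)
  17 | 1-001  (sole → essential)
  23 | --111  (sole → essential)
  29 | 11-01,111-1
  31 | --111,111-1
Essential prime implicants: --111, 00-1-, 000-0, 1-001
Petrick residual → 11-01
Minimum SOP uses 5 PIs: cde + a'b'd + a'b'c'e' + ac'd'e + abd'e

5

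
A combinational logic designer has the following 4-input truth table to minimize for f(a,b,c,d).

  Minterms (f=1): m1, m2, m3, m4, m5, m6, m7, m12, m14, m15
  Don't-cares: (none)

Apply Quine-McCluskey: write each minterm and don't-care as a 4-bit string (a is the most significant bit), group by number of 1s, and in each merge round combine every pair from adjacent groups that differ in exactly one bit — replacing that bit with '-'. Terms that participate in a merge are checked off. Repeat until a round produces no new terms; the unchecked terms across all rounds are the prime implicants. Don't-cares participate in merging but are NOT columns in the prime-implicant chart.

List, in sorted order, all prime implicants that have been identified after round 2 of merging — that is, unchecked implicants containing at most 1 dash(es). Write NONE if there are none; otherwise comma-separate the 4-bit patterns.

NONE

size-2^0 implicants → 0001(✓)  0010(✓)  0011(✓)  0100(✓)  0101(✓)  0110(✓)  0111(✓)  1100(✓)  1110(✓)  1111(✓)
size-2^1 implicants → -100(✓)  -110(✓)  -111(✓)  0-01(✓)  0-10(✓)  0-11(✓)  00-1(✓)  001-(✓)  01-0(✓)  01-1(✓)  010-(✓)  011-(✓)  11-0(✓)  111-(✓)
size-2^2 implicants → -1-0  -11-  0--1  0-1-  01--
Unchecked terms (primes): -1-0, -11-, 0--1, 0-1-, 01--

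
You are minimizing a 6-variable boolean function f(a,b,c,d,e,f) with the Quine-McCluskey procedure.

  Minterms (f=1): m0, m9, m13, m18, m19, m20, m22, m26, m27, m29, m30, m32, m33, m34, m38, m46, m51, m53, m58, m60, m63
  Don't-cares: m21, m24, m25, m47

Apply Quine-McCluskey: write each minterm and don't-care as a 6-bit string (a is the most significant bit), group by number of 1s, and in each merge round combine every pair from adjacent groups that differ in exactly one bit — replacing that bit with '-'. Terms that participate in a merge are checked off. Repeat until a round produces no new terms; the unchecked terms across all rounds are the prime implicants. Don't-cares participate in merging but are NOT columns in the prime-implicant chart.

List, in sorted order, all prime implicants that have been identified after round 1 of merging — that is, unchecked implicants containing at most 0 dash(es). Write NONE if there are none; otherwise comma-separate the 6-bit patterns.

size-2^0 implicants → 000000(✓)  001001(✓)  001101(✓)  010010(✓)  010011(✓)  010100(✓)  010101(✓)  010110(✓)  011000(✓)  011001(✓)  011010(✓)  011011(✓)  011101(✓)  011110(✓)  100000(✓)  100001(✓)  100010(✓)  100110(✓)  101110(✓)  101111(✓)  110011(✓)  110101(✓)  111010(✓)  111100  111111(✓)
size-2^1 implicants → -00000  -10011  -10101  -11010  0-1001(✓)  0-1101(✓)  001-01(✓)  01-010(✓)  01-011(✓)  01-101  01-110(✓)  010-10(✓)  01001-(✓)  0101-0  01010-  011-01(✓)  011-10(✓)  0110-0(✓)  0110-1(✓)  01100-(✓)  01101-(✓)  1-1111  10-110  100-10  1000-0  10000-  10111-
size-2^2 implicants → 0-1-01  01--10  01-01-  0110--
Unchecked terms (primes): -00000, -10011, -10101, -11010, 0-1-01, 01--10, 01-01-, 01-101, 0101-0, 01010-, 0110--, 1-1111, 10-110, 100-10, 1000-0, 10000-, 10111-, 111100

111100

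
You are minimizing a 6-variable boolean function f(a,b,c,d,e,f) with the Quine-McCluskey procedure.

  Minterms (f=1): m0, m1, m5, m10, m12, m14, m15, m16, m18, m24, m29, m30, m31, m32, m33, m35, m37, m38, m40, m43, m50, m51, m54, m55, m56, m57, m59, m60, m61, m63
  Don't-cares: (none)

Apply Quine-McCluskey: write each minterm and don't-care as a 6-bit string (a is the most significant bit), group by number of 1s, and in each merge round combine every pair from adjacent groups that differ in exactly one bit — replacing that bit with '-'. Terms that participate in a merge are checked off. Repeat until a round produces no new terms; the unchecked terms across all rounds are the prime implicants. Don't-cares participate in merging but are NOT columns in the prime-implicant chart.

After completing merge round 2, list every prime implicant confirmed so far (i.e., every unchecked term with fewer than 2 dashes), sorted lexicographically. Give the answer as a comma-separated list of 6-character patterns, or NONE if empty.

size-2^0 implicants → 000000(✓)  000001(✓)  000101(✓)  001010(✓)  001100(✓)  001110(✓)  001111(✓)  010000(✓)  010010(✓)  011000(✓)  011101(✓)  011110(✓)  011111(✓)  100000(✓)  100001(✓)  100011(✓)  100101(✓)  100110(✓)  101000(✓)  101011(✓)  110010(✓)  110011(✓)  110110(✓)  110111(✓)  111000(✓)  111001(✓)  111011(✓)  111100(✓)  111101(✓)  111111(✓)
size-2^1 implicants → -00000(✓)  -00001(✓)  -00101(✓)  -10010  -11000  -11101(✓)  -11111(✓)  0-0000  0-1110(✓)  0-1111(✓)  000-01(✓)  00000-(✓)  001-10  0011-0  00111-(✓)  01-000  0100-0  0111-1(✓)  01111-(✓)  1-0011(✓)  1-0110  1-1000  1-1011(✓)  10-000  10-011(✓)  100-01(✓)  1000-1  10000-(✓)  11-011(✓)  11-111(✓)  110-10(✓)  110-11(✓)  11001-(✓)  11011-(✓)  111-00(✓)  111-01(✓)  111-11(✓)  1110-1(✓)  11100-(✓)  1111-1(✓)  11110-(✓)
size-2^2 implicants → -00-01  -0000-  -111-1  0-111-  1--011  11--11  110-1-  111--1  111-0-
Unchecked terms (primes): -00-01, -0000-, -10010, -11000, -111-1, 0-0000, 0-111-, 001-10, 0011-0, 01-000, 0100-0, 1--011, 1-0110, 1-1000, 10-000, 1000-1, 11--11, 110-1-, 111--1, 111-0-

-10010, -11000, 0-0000, 001-10, 0011-0, 01-000, 0100-0, 1-0110, 1-1000, 10-000, 1000-1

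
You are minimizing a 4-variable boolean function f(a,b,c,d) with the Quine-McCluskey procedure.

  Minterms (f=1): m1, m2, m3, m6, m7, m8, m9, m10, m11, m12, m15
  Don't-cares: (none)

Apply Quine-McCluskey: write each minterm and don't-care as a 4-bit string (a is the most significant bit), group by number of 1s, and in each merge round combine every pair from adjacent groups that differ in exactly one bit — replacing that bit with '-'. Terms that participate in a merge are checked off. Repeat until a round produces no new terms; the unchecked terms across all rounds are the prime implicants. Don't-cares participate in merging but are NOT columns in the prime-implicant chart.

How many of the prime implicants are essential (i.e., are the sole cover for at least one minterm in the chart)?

4

[col 0] 0001*, 0010*, 0011*, 0110*, 0111*, 1000*, 1001*, 1010*, 1011*, 1100*, 1111*
[col 1] -001*, -010*, -011*, -111*, 0-10*, 0-11*, 00-1*, 001-*, 011-*, 1-00, 1-11*, 10-0*, 10-1*, 100-*, 101-*
[col 2] --11, -0-1, -01-, 0-1-, 10--
Prime implicants: --11, -0-1, -01-, 0-1-, 1-00, 10--
PI chart (minterm → PIs covering it):
  1 | -0-1  (sole → essential)
  2 | -01-,0-1-
  3 | --11,-0-1,-01-,0-1-
  6 | 0-1-  (sole → essential)
  7 | --11,0-1-
  8 | 1-00,10--
  9 | -0-1,10--
  10 | -01-,10--
  11 | --11,-0-1,-01-,10--
  12 | 1-00  (sole → essential)
  15 | --11  (sole → essential)
Essential prime implicants: --11, -0-1, 0-1-, 1-00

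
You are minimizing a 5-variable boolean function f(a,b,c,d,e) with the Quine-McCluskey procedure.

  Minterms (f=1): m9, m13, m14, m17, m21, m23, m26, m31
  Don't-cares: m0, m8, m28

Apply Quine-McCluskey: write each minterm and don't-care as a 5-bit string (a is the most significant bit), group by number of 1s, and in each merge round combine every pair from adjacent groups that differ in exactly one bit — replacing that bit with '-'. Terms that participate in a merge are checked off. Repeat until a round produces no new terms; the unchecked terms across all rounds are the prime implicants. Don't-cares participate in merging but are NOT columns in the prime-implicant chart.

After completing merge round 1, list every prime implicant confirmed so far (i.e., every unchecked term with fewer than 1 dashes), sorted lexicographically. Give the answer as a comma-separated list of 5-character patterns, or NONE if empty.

01110, 11010, 11100

size-2^0 implicants → 00000(✓)  01000(✓)  01001(✓)  01101(✓)  01110  10001(✓)  10101(✓)  10111(✓)  11010  11100  11111(✓)
size-2^1 implicants → 0-000  01-01  0100-  1-111  10-01  101-1
Unchecked terms (primes): 0-000, 01-01, 0100-, 01110, 1-111, 10-01, 101-1, 11010, 11100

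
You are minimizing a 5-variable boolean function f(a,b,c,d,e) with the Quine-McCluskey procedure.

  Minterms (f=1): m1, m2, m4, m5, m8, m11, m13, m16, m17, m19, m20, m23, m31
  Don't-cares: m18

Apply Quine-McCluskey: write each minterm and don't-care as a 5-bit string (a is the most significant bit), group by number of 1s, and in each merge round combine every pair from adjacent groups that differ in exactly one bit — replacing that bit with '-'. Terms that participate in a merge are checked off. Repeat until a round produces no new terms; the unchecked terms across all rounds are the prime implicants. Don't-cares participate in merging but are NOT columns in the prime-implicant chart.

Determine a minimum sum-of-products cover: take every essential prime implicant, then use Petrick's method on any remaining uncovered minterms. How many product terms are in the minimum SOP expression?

size-2^0 implicants → 00001(✓)  00010(✓)  00100(✓)  00101(✓)  01000  01011  01101(✓)  10000(✓)  10001(✓)  10010(✓)  10011(✓)  10100(✓)  10111(✓)  11111(✓)
size-2^1 implicants → -0001  -0010  -0100  0-101  00-01  0010-  1-111  10-00  10-11  100-0(✓)  100-1(✓)  1000-(✓)  1001-(✓)
size-2^2 implicants → 100--
Unchecked terms (primes): -0001, -0010, -0100, 0-101, 00-01, 0010-, 01000, 01011, 1-111, 10-00, 10-11, 100--
Minterm coverage:
  m1 ⊆ -0001,00-01
  m2 ⊆ -0010 [E]
  m4 ⊆ -0100,0010-
  m5 ⊆ 0-101,00-01,0010-
  m8 ⊆ 01000 [E]
  m11 ⊆ 01011 [E]
  m13 ⊆ 0-101 [E]
  m16 ⊆ 10-00,100--
  m17 ⊆ -0001,100--
  m19 ⊆ 10-11,100--
  m20 ⊆ -0100,10-00
  m23 ⊆ 1-111,10-11
  m31 ⊆ 1-111 [E]
E = {-0010, 0-101, 01000, 01011, 1-111}
Petrick residual → -0001, -0100, 100--
Cover = b'c'd'e + b'c'de' + b'cd'e' + a'cd'e + a'bc'd'e' + a'bc'de + acde + ab'c'  |cover|=8

8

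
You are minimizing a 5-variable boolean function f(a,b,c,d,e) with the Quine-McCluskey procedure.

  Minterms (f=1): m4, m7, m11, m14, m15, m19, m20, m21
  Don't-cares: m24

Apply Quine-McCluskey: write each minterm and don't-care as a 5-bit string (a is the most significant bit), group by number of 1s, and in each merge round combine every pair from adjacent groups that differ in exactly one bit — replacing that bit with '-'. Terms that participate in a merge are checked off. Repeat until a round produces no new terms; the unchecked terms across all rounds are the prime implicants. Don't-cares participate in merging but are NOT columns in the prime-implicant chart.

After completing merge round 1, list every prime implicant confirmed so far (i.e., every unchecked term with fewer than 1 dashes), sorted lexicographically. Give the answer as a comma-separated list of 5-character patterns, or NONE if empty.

10011, 11000

size-2^0 implicants → 00100(✓)  00111(✓)  01011(✓)  01110(✓)  01111(✓)  10011  10100(✓)  10101(✓)  11000
size-2^1 implicants → -0100  0-111  01-11  0111-  1010-
Unchecked terms (primes): -0100, 0-111, 01-11, 0111-, 10011, 1010-, 11000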